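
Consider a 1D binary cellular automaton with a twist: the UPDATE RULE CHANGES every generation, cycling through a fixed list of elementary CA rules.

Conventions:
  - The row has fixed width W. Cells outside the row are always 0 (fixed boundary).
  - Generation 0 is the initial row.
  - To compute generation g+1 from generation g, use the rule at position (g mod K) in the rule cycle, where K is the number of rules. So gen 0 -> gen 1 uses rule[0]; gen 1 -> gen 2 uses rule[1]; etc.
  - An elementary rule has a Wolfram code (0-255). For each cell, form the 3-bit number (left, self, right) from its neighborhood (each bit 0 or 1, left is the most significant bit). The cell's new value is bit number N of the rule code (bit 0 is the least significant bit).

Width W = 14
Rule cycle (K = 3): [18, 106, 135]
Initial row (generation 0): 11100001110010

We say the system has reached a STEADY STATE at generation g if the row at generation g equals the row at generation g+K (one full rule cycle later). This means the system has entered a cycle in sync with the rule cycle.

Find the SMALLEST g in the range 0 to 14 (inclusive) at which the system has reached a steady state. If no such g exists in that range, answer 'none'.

Gen 0: 11100001110010
Gen 1 (rule 18): 00010010001101
Gen 2 (rule 106): 00100100011110
Gen 3 (rule 135): 11101101101100
Gen 4 (rule 18): 00000000000010
Gen 5 (rule 106): 00000000000100
Gen 6 (rule 135): 11111111111101
Gen 7 (rule 18): 00000000000000
Gen 8 (rule 106): 00000000000000
Gen 9 (rule 135): 11111111111111
Gen 10 (rule 18): 00000000000000
Gen 11 (rule 106): 00000000000000
Gen 12 (rule 135): 11111111111111
Gen 13 (rule 18): 00000000000000
Gen 14 (rule 106): 00000000000000
Gen 15 (rule 135): 11111111111111
Gen 16 (rule 18): 00000000000000
Gen 17 (rule 106): 00000000000000

Answer: 7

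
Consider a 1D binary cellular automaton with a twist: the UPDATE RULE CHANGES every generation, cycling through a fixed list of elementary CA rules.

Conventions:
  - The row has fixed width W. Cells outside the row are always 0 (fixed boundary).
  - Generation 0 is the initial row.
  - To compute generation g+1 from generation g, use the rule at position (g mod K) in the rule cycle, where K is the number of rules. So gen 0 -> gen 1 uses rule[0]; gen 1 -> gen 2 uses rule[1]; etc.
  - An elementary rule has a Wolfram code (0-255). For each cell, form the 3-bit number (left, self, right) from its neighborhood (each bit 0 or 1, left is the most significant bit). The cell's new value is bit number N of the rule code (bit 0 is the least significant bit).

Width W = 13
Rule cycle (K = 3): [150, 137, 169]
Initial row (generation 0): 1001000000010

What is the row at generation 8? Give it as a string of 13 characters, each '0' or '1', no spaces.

Answer: 0111001101001

Derivation:
Gen 0: 1001000000010
Gen 1 (rule 150): 1111100000111
Gen 2 (rule 137): 1111001110110
Gen 3 (rule 169): 1110001101100
Gen 4 (rule 150): 0101010000010
Gen 5 (rule 137): 0000000111000
Gen 6 (rule 169): 1111110110011
Gen 7 (rule 150): 0111100001100
Gen 8 (rule 137): 0111001101001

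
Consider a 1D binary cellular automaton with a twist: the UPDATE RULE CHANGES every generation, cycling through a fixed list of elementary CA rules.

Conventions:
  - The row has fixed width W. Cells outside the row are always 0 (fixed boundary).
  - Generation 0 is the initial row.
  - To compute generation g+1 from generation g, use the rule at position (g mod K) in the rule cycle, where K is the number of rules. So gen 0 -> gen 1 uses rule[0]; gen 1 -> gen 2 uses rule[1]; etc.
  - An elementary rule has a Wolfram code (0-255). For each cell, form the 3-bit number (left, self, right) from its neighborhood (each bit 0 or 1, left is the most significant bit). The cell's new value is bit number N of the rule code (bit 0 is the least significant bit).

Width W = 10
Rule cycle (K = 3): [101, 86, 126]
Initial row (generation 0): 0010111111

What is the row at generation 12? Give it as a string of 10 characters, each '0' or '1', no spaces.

Gen 0: 0010111111
Gen 1 (rule 101): 1011000001
Gen 2 (rule 86): 1001100011
Gen 3 (rule 126): 1111110111
Gen 4 (rule 101): 0000011001
Gen 5 (rule 86): 0000101111
Gen 6 (rule 126): 0001111001
Gen 7 (rule 101): 1100001001
Gen 8 (rule 86): 0110011111
Gen 9 (rule 126): 1111110001
Gen 10 (rule 101): 0000010101
Gen 11 (rule 86): 0000110101
Gen 12 (rule 126): 0001111111

Answer: 0001111111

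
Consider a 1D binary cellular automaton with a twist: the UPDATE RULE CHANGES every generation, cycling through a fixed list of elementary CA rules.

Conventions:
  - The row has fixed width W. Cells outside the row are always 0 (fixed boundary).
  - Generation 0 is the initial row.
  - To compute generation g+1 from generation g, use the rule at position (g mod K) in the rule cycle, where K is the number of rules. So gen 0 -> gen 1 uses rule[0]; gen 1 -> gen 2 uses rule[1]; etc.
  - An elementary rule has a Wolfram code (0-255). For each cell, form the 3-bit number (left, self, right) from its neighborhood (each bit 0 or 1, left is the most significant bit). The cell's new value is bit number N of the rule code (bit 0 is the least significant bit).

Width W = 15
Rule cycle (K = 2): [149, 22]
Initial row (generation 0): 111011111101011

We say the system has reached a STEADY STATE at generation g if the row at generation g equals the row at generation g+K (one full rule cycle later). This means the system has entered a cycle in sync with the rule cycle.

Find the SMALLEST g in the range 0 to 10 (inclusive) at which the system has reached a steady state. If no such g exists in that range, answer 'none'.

Gen 0: 111011111101011
Gen 1 (rule 149): 010001111001000
Gen 2 (rule 22): 111010000111100
Gen 3 (rule 149): 010011110011011
Gen 4 (rule 22): 111100001100000
Gen 5 (rule 149): 011011100011111
Gen 6 (rule 22): 100000010100000
Gen 7 (rule 149): 111111010111111
Gen 8 (rule 22): 000000010000000
Gen 9 (rule 149): 111111011111111
Gen 10 (rule 22): 000000000000000
Gen 11 (rule 149): 111111111111111
Gen 12 (rule 22): 000000000000000

Answer: 10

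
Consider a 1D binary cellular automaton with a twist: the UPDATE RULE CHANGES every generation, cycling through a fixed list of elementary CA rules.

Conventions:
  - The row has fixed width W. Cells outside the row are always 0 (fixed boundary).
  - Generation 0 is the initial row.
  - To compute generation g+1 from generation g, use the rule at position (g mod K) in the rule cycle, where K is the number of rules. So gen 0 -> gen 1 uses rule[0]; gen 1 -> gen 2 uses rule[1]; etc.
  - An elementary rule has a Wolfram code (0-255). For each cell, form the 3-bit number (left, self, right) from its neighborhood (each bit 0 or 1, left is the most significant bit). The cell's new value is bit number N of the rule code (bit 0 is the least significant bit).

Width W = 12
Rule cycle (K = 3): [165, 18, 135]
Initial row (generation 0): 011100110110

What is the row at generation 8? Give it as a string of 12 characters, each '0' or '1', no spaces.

Answer: 010000000001

Derivation:
Gen 0: 011100110110
Gen 1 (rule 165): 001000001000
Gen 2 (rule 18): 010100010100
Gen 3 (rule 135): 110101110101
Gen 4 (rule 165): 001110101111
Gen 5 (rule 18): 010000000000
Gen 6 (rule 135): 110111111111
Gen 7 (rule 165): 001011111110
Gen 8 (rule 18): 010000000001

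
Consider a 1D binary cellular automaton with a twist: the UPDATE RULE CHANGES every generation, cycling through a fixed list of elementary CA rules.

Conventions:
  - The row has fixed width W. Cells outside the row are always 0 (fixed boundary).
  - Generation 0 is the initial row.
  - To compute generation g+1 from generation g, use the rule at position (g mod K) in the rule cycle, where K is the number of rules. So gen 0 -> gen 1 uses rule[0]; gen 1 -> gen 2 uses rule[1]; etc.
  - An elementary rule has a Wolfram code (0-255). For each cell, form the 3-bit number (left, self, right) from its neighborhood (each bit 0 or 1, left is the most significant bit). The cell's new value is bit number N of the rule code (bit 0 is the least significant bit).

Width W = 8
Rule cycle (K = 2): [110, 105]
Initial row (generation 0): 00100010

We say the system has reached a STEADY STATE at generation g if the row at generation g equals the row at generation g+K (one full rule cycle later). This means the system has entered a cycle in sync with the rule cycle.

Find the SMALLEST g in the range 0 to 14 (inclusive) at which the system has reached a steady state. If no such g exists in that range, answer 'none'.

Answer: 3

Derivation:
Gen 0: 00100010
Gen 1 (rule 110): 01100110
Gen 2 (rule 105): 01100110
Gen 3 (rule 110): 11101110
Gen 4 (rule 105): 10111010
Gen 5 (rule 110): 11101110
Gen 6 (rule 105): 10111010
Gen 7 (rule 110): 11101110
Gen 8 (rule 105): 10111010
Gen 9 (rule 110): 11101110
Gen 10 (rule 105): 10111010
Gen 11 (rule 110): 11101110
Gen 12 (rule 105): 10111010
Gen 13 (rule 110): 11101110
Gen 14 (rule 105): 10111010
Gen 15 (rule 110): 11101110
Gen 16 (rule 105): 10111010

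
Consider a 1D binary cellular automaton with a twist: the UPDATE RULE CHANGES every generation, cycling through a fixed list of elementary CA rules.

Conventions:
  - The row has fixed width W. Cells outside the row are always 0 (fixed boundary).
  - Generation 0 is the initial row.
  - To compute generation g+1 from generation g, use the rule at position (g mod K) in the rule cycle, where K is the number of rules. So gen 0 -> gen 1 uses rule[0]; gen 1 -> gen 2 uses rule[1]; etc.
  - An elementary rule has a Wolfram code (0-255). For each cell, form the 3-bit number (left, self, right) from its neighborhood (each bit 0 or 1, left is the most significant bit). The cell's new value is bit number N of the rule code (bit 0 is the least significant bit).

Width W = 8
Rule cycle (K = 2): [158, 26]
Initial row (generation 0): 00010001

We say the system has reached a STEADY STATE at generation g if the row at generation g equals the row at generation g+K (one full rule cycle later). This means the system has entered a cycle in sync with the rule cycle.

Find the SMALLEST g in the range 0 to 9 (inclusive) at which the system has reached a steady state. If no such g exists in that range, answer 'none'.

Answer: none

Derivation:
Gen 0: 00010001
Gen 1 (rule 158): 00111011
Gen 2 (rule 26): 01100010
Gen 3 (rule 158): 11010111
Gen 4 (rule 26): 10000100
Gen 5 (rule 158): 11001110
Gen 6 (rule 26): 10111001
Gen 7 (rule 158): 10110111
Gen 8 (rule 26): 00100100
Gen 9 (rule 158): 01111110
Gen 10 (rule 26): 11000001
Gen 11 (rule 158): 10100011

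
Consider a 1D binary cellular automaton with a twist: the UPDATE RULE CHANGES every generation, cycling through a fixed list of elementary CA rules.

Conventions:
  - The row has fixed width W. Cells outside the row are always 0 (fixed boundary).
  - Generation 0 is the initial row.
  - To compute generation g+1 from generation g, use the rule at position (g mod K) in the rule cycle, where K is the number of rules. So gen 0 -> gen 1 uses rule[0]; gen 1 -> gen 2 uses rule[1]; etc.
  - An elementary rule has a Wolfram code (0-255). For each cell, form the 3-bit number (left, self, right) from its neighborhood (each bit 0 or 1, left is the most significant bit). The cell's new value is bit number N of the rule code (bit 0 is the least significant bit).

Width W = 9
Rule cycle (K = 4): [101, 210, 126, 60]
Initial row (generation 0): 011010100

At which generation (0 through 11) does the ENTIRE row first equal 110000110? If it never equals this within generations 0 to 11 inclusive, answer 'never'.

Gen 0: 011010100
Gen 1 (rule 101): 001111101
Gen 2 (rule 210): 010111100
Gen 3 (rule 126): 111100110
Gen 4 (rule 60): 100010101
Gen 5 (rule 101): 101011111
Gen 6 (rule 210): 000001111
Gen 7 (rule 126): 000011001
Gen 8 (rule 60): 000010101
Gen 9 (rule 101): 111011111
Gen 10 (rule 210): 011001111
Gen 11 (rule 126): 111111001

Answer: never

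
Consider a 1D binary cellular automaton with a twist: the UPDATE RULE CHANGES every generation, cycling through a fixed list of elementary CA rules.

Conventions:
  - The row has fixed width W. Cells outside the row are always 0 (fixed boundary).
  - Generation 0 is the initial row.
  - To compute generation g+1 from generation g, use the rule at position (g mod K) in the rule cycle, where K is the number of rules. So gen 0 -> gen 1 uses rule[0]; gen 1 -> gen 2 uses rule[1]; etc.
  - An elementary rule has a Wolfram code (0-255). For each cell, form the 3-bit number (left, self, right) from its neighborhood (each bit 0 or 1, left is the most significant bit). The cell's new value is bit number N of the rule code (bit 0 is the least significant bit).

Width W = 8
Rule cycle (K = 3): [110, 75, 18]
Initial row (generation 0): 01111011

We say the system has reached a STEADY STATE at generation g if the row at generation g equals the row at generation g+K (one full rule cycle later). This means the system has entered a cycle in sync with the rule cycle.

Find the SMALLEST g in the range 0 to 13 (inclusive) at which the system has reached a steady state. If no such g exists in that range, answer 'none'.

Answer: 8

Derivation:
Gen 0: 01111011
Gen 1 (rule 110): 11001111
Gen 2 (rule 75): 11011001
Gen 3 (rule 18): 00000110
Gen 4 (rule 110): 00001110
Gen 5 (rule 75): 11111010
Gen 6 (rule 18): 00000001
Gen 7 (rule 110): 00000011
Gen 8 (rule 75): 11111111
Gen 9 (rule 18): 00000000
Gen 10 (rule 110): 00000000
Gen 11 (rule 75): 11111111
Gen 12 (rule 18): 00000000
Gen 13 (rule 110): 00000000
Gen 14 (rule 75): 11111111
Gen 15 (rule 18): 00000000
Gen 16 (rule 110): 00000000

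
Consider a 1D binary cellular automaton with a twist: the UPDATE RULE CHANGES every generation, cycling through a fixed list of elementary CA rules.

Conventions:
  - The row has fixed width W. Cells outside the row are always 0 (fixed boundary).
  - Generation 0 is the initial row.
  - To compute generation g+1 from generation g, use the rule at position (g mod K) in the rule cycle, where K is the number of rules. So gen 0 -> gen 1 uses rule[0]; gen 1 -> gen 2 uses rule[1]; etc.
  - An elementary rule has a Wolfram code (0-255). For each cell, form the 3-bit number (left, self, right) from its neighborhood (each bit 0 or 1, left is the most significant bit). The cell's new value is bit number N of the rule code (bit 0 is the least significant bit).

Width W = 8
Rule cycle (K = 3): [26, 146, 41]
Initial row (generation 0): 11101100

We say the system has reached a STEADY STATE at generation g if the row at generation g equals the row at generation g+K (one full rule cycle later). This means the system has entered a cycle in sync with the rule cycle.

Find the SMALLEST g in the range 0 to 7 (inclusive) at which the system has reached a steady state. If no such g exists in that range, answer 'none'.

Gen 0: 11101100
Gen 1 (rule 26): 10001010
Gen 2 (rule 146): 01010001
Gen 3 (rule 41): 00100100
Gen 4 (rule 26): 01011010
Gen 5 (rule 146): 10000001
Gen 6 (rule 41): 00111100
Gen 7 (rule 26): 01100010
Gen 8 (rule 146): 10010101
Gen 9 (rule 41): 00001010
Gen 10 (rule 26): 00010001

Answer: none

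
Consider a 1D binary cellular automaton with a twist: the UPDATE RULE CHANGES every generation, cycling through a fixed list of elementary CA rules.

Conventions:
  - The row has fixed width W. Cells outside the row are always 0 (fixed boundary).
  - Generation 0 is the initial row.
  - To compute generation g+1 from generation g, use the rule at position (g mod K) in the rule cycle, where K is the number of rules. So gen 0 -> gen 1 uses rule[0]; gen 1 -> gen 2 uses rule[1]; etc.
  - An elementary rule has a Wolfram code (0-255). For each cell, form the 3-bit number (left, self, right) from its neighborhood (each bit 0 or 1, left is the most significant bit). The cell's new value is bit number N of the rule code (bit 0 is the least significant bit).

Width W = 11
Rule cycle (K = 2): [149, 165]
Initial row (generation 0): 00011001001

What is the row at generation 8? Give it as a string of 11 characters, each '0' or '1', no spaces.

Gen 0: 00011001001
Gen 1 (rule 149): 11000101101
Gen 2 (rule 165): 00010110011
Gen 3 (rule 149): 11010001000
Gen 4 (rule 165): 00110101011
Gen 5 (rule 149): 10000101000
Gen 6 (rule 165): 10110111011
Gen 7 (rule 149): 10000010000
Gen 8 (rule 165): 10111010111

Answer: 10111010111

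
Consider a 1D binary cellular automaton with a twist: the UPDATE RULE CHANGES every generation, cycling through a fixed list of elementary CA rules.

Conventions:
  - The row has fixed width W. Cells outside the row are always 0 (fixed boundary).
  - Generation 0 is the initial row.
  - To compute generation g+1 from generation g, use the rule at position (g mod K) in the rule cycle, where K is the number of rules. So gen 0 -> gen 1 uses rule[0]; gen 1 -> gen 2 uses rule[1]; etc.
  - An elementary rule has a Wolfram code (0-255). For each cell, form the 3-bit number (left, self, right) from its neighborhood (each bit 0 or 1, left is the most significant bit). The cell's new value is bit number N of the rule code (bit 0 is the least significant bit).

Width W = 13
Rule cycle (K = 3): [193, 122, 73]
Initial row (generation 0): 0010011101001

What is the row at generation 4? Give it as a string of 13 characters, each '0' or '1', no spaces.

Gen 0: 0010011101001
Gen 1 (rule 193): 1000001100000
Gen 2 (rule 122): 0100011110000
Gen 3 (rule 73): 0001010010111
Gen 4 (rule 193): 1100000000011

Answer: 1100000000011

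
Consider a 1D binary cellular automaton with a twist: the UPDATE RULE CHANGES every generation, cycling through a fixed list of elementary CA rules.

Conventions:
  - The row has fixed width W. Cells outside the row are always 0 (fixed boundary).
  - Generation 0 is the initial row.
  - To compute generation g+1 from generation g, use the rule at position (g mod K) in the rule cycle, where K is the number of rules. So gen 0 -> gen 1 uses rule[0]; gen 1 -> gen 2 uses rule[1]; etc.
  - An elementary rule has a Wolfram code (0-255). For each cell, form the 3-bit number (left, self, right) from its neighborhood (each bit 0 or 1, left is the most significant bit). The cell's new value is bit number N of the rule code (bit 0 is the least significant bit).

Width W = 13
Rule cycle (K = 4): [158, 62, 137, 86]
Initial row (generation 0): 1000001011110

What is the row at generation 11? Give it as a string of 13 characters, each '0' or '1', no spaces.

Gen 0: 1000001011110
Gen 1 (rule 158): 1100011011101
Gen 2 (rule 62): 1010110110011
Gen 3 (rule 137): 0000100100010
Gen 4 (rule 86): 0001111110111
Gen 5 (rule 158): 0011111100110
Gen 6 (rule 62): 0110000011101
Gen 7 (rule 137): 0100111011000
Gen 8 (rule 86): 1111001001100
Gen 9 (rule 158): 1110111111010
Gen 10 (rule 62): 1001100000111
Gen 11 (rule 137): 0001001110110

Answer: 0001001110110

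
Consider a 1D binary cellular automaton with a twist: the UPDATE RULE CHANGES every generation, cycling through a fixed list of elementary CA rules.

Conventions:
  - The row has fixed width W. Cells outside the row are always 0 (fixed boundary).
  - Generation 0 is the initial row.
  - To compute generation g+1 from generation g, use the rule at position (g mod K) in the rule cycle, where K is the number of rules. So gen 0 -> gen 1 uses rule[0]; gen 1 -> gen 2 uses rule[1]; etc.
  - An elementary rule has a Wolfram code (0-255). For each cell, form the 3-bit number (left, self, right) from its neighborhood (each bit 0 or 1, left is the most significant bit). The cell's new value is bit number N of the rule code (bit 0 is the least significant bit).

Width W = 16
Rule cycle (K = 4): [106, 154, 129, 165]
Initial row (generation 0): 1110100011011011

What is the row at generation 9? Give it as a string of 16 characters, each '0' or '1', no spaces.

Gen 0: 1110100011011011
Gen 1 (rule 106): 1011000111111111
Gen 2 (rule 154): 0010101111111110
Gen 3 (rule 129): 1000000111111100
Gen 4 (rule 165): 1011110011111001
Gen 5 (rule 106): 0110010110001010
Gen 6 (rule 154): 1101100101010001
Gen 7 (rule 129): 0000000000000100
Gen 8 (rule 165): 1111111111110101
Gen 9 (rule 106): 1000000000011010

Answer: 1000000000011010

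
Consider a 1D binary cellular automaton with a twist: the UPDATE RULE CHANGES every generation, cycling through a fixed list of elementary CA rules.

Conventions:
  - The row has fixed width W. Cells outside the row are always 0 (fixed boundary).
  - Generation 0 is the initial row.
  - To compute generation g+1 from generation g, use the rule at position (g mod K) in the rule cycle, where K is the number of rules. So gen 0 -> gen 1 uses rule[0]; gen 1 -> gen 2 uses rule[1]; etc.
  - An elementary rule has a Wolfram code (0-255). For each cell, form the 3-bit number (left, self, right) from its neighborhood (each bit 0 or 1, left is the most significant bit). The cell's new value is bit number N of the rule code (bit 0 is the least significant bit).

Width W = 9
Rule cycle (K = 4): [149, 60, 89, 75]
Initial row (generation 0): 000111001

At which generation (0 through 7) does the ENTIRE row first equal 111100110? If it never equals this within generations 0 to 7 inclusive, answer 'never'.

Answer: 4

Derivation:
Gen 0: 000111001
Gen 1 (rule 149): 110010101
Gen 2 (rule 60): 101011111
Gen 3 (rule 89): 000010001
Gen 4 (rule 75): 111100110
Gen 5 (rule 149): 011010001
Gen 6 (rule 60): 010111001
Gen 7 (rule 89): 000101100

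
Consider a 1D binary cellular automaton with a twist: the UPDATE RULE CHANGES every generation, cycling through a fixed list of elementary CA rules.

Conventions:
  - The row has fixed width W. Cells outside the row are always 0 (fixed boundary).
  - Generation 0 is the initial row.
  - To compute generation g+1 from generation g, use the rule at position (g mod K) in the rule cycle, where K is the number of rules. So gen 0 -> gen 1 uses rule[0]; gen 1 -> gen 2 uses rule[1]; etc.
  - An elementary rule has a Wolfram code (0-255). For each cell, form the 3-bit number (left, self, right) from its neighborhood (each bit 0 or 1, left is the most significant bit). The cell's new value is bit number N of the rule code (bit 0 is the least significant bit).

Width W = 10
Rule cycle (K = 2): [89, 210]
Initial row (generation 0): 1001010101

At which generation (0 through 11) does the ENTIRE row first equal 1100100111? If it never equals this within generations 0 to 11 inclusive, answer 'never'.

Gen 0: 1001010101
Gen 1 (rule 89): 0100000000
Gen 2 (rule 210): 1010000000
Gen 3 (rule 89): 0001111111
Gen 4 (rule 210): 0010111111
Gen 5 (rule 89): 1000100001
Gen 6 (rule 210): 0101010010
Gen 7 (rule 89): 0000001001
Gen 8 (rule 210): 0000010110
Gen 9 (rule 89): 1111000111
Gen 10 (rule 210): 0111101011
Gen 11 (rule 89): 0100100011

Answer: never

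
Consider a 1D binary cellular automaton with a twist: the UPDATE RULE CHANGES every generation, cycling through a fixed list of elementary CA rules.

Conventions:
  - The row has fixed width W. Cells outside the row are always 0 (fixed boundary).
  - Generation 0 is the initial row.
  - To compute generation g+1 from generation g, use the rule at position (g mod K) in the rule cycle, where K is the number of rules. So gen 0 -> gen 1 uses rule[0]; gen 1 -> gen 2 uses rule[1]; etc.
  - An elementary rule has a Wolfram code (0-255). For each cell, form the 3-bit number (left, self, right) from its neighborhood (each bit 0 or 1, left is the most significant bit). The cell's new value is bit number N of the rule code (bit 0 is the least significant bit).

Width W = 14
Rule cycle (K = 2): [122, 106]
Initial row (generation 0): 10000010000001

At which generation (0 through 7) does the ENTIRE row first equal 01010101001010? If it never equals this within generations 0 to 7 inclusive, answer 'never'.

Answer: 3

Derivation:
Gen 0: 10000010000001
Gen 1 (rule 122): 01000101000010
Gen 2 (rule 106): 10001010000100
Gen 3 (rule 122): 01010101001010
Gen 4 (rule 106): 10101010010100
Gen 5 (rule 122): 01010101101010
Gen 6 (rule 106): 10101011110100
Gen 7 (rule 122): 01010110011010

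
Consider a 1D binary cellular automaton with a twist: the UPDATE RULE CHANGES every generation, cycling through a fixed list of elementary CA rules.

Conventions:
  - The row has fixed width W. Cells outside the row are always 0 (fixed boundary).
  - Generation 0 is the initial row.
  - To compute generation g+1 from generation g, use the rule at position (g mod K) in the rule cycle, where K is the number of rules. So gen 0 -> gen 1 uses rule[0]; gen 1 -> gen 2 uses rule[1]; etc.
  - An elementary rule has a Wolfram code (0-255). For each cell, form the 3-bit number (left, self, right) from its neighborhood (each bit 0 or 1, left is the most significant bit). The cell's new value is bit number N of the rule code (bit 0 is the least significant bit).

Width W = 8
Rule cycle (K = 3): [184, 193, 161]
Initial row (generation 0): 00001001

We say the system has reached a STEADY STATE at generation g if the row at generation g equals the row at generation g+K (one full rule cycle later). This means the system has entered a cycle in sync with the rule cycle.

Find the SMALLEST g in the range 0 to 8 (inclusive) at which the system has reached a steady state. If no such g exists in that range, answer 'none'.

Answer: none

Derivation:
Gen 0: 00001001
Gen 1 (rule 184): 00000100
Gen 2 (rule 193): 11110001
Gen 3 (rule 161): 01100100
Gen 4 (rule 184): 01010010
Gen 5 (rule 193): 00000000
Gen 6 (rule 161): 11111111
Gen 7 (rule 184): 11111110
Gen 8 (rule 193): 01111110
Gen 9 (rule 161): 00111100
Gen 10 (rule 184): 00111010
Gen 11 (rule 193): 10011000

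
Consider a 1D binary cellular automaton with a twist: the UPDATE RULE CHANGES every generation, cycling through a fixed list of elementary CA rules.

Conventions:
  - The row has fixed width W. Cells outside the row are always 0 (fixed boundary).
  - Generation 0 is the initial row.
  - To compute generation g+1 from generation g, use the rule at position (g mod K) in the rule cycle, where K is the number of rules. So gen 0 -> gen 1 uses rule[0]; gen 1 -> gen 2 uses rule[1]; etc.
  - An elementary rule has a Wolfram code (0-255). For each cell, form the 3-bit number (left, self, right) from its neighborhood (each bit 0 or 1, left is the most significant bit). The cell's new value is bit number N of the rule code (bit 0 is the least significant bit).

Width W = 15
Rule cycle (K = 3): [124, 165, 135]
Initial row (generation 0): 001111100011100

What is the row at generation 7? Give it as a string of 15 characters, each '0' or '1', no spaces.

Answer: 111011010000001

Derivation:
Gen 0: 001111100011100
Gen 1 (rule 124): 001000110010110
Gen 2 (rule 165): 101010000011000
Gen 3 (rule 135): 101010111100011
Gen 4 (rule 124): 111111100110011
Gen 5 (rule 165): 011111000000000
Gen 6 (rule 135): 101110011111111
Gen 7 (rule 124): 111011010000001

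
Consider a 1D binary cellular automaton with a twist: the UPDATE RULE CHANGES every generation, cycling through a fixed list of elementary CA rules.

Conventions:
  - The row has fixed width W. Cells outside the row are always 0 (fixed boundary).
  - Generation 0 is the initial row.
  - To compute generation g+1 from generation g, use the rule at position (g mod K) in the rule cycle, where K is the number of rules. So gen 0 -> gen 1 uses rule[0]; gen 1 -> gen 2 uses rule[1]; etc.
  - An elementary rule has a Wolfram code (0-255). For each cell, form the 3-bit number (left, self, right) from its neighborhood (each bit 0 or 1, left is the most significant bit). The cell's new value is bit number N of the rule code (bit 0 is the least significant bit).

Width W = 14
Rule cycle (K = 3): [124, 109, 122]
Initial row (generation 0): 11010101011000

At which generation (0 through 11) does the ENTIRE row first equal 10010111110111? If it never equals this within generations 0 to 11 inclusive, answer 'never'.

Gen 0: 11010101011000
Gen 1 (rule 124): 11111111111100
Gen 2 (rule 109): 10000000000101
Gen 3 (rule 122): 01000000001010
Gen 4 (rule 124): 01100000001111
Gen 5 (rule 109): 01101111101001
Gen 6 (rule 122): 11111000110110
Gen 7 (rule 124): 10001100111111
Gen 8 (rule 109): 10101100100001
Gen 9 (rule 122): 01011111010010
Gen 10 (rule 124): 01110001111011
Gen 11 (rule 109): 01010101001111

Answer: never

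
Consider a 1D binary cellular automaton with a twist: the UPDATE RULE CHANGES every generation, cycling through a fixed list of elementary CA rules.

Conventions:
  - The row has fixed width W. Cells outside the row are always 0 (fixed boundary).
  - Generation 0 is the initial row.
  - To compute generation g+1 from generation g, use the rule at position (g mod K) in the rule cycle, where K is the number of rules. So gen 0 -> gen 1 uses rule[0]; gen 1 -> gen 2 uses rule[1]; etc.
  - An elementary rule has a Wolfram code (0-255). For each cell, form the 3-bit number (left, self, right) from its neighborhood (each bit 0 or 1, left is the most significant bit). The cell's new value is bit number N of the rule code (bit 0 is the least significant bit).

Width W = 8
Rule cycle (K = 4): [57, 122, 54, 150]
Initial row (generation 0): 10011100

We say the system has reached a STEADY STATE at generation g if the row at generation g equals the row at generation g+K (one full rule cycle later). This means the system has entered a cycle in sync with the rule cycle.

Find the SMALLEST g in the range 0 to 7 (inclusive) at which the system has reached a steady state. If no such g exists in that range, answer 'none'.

Answer: none

Derivation:
Gen 0: 10011100
Gen 1 (rule 57): 01010011
Gen 2 (rule 122): 10101111
Gen 3 (rule 54): 11110000
Gen 4 (rule 150): 01101000
Gen 5 (rule 57): 01010111
Gen 6 (rule 122): 10101101
Gen 7 (rule 54): 11110011
Gen 8 (rule 150): 01101100
Gen 9 (rule 57): 01011011
Gen 10 (rule 122): 10111111
Gen 11 (rule 54): 11000000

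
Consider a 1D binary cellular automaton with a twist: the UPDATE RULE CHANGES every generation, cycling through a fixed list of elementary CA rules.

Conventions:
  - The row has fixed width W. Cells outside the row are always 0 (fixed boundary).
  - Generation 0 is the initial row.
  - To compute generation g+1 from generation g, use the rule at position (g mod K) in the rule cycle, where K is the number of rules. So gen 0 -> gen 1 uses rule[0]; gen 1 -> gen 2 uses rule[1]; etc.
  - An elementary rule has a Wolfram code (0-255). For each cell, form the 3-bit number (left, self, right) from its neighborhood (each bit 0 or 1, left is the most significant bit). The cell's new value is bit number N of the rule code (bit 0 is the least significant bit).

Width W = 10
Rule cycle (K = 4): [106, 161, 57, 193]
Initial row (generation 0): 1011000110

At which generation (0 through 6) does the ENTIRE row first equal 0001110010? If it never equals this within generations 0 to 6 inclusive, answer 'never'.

Gen 0: 1011000110
Gen 1 (rule 106): 0111001110
Gen 2 (rule 161): 0010000100
Gen 3 (rule 57): 1001110011
Gen 4 (rule 193): 0000110001
Gen 5 (rule 106): 0001110010
Gen 6 (rule 161): 1100100000

Answer: 5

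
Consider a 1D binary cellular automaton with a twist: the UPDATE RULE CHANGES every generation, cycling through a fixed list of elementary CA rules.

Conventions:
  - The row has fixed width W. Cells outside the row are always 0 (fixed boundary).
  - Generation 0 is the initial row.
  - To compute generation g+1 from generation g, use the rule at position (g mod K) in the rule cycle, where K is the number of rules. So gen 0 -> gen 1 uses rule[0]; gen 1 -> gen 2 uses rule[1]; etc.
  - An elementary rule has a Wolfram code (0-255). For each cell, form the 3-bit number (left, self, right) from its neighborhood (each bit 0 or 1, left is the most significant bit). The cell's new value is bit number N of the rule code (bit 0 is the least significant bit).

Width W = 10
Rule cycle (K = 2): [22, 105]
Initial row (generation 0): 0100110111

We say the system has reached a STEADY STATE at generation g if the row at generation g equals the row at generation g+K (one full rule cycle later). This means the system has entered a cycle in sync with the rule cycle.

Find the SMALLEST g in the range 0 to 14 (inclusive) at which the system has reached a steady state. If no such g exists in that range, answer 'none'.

Answer: 1

Derivation:
Gen 0: 0100110111
Gen 1 (rule 22): 1111000000
Gen 2 (rule 105): 1001011111
Gen 3 (rule 22): 1111000000
Gen 4 (rule 105): 1001011111
Gen 5 (rule 22): 1111000000
Gen 6 (rule 105): 1001011111
Gen 7 (rule 22): 1111000000
Gen 8 (rule 105): 1001011111
Gen 9 (rule 22): 1111000000
Gen 10 (rule 105): 1001011111
Gen 11 (rule 22): 1111000000
Gen 12 (rule 105): 1001011111
Gen 13 (rule 22): 1111000000
Gen 14 (rule 105): 1001011111
Gen 15 (rule 22): 1111000000
Gen 16 (rule 105): 1001011111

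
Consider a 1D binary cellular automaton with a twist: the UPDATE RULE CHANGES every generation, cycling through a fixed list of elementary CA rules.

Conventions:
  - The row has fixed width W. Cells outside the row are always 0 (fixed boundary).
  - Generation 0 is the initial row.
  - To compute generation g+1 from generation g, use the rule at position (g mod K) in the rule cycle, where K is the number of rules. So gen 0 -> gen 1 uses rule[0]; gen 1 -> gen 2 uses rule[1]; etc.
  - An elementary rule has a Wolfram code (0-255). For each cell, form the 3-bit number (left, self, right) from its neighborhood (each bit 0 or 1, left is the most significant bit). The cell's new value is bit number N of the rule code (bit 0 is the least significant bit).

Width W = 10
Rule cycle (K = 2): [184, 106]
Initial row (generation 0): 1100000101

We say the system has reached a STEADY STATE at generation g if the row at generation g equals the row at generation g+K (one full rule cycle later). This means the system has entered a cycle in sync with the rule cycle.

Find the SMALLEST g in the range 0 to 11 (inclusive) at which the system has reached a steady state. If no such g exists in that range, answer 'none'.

Gen 0: 1100000101
Gen 1 (rule 184): 1010000010
Gen 2 (rule 106): 0100000100
Gen 3 (rule 184): 0010000010
Gen 4 (rule 106): 0100000100
Gen 5 (rule 184): 0010000010
Gen 6 (rule 106): 0100000100
Gen 7 (rule 184): 0010000010
Gen 8 (rule 106): 0100000100
Gen 9 (rule 184): 0010000010
Gen 10 (rule 106): 0100000100
Gen 11 (rule 184): 0010000010
Gen 12 (rule 106): 0100000100
Gen 13 (rule 184): 0010000010

Answer: 2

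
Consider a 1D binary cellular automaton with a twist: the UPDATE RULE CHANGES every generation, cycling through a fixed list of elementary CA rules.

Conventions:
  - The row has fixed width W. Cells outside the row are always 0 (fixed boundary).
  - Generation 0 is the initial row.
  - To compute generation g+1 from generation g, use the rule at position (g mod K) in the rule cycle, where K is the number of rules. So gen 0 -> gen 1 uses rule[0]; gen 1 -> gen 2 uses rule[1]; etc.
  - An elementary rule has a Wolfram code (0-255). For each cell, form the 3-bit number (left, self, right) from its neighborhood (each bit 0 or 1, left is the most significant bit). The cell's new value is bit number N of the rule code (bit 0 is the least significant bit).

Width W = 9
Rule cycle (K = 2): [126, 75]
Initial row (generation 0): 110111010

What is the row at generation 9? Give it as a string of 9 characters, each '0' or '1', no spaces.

Answer: 111111011

Derivation:
Gen 0: 110111010
Gen 1 (rule 126): 111101111
Gen 2 (rule 75): 100101001
Gen 3 (rule 126): 111111111
Gen 4 (rule 75): 100000001
Gen 5 (rule 126): 110000011
Gen 6 (rule 75): 110111111
Gen 7 (rule 126): 111100001
Gen 8 (rule 75): 100101110
Gen 9 (rule 126): 111111011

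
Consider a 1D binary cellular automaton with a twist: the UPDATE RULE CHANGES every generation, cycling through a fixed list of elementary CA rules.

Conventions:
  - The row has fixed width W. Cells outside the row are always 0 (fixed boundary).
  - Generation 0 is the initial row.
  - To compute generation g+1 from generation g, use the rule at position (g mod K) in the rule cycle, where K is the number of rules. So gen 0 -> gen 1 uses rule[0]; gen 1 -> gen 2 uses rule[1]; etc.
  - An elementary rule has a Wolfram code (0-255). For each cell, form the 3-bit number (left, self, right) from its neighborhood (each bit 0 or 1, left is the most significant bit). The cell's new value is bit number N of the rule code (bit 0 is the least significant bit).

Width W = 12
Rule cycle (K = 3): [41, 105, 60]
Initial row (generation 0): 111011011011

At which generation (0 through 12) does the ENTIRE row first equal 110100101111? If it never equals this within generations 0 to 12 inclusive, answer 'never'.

Gen 0: 111011011011
Gen 1 (rule 41): 100110110110
Gen 2 (rule 105): 000111111110
Gen 3 (rule 60): 000100000001
Gen 4 (rule 41): 110001111100
Gen 5 (rule 105): 110101000101
Gen 6 (rule 60): 101111100111
Gen 7 (rule 41): 011000000100
Gen 8 (rule 105): 011011110001
Gen 9 (rule 60): 010110001001
Gen 10 (rule 41): 001100100000
Gen 11 (rule 105): 101100001111
Gen 12 (rule 60): 111010001000

Answer: never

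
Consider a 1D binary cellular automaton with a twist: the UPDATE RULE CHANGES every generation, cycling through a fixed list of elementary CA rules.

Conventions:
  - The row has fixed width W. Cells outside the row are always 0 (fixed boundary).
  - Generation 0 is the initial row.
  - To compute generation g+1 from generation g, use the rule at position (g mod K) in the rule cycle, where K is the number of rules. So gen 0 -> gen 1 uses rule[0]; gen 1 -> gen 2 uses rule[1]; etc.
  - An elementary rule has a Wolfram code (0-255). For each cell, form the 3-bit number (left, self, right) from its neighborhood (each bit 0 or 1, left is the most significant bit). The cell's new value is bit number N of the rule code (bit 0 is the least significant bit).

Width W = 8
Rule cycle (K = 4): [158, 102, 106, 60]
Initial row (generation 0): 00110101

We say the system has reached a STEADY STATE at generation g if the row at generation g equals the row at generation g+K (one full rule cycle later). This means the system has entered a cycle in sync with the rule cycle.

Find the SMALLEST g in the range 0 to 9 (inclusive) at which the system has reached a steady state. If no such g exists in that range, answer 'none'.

Answer: 3

Derivation:
Gen 0: 00110101
Gen 1 (rule 158): 01100101
Gen 2 (rule 102): 10101111
Gen 3 (rule 106): 01011001
Gen 4 (rule 60): 01110101
Gen 5 (rule 158): 11100101
Gen 6 (rule 102): 00101111
Gen 7 (rule 106): 01011001
Gen 8 (rule 60): 01110101
Gen 9 (rule 158): 11100101
Gen 10 (rule 102): 00101111
Gen 11 (rule 106): 01011001
Gen 12 (rule 60): 01110101
Gen 13 (rule 158): 11100101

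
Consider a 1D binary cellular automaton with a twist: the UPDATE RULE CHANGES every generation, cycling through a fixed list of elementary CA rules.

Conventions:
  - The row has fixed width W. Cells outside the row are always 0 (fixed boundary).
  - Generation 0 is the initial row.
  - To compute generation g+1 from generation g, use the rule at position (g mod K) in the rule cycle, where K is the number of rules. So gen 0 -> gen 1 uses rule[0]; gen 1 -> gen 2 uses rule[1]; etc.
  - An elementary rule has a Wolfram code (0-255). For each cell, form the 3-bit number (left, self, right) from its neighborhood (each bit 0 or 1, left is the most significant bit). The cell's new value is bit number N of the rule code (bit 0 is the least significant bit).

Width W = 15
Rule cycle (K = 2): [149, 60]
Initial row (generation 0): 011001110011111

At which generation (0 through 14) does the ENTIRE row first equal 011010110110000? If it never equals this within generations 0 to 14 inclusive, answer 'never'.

Gen 0: 011001110011111
Gen 1 (rule 149): 000100101001110
Gen 2 (rule 60): 000110111101001
Gen 3 (rule 149): 110000011001101
Gen 4 (rule 60): 101000010101011
Gen 5 (rule 149): 101111010101000
Gen 6 (rule 60): 111000111111100
Gen 7 (rule 149): 010110011111011
Gen 8 (rule 60): 011101010000110
Gen 9 (rule 149): 001001011110001
Gen 10 (rule 60): 001101110001001
Gen 11 (rule 149): 100000101101101
Gen 12 (rule 60): 110000111011011
Gen 13 (rule 149): 001110010000000
Gen 14 (rule 60): 001001011000000

Answer: never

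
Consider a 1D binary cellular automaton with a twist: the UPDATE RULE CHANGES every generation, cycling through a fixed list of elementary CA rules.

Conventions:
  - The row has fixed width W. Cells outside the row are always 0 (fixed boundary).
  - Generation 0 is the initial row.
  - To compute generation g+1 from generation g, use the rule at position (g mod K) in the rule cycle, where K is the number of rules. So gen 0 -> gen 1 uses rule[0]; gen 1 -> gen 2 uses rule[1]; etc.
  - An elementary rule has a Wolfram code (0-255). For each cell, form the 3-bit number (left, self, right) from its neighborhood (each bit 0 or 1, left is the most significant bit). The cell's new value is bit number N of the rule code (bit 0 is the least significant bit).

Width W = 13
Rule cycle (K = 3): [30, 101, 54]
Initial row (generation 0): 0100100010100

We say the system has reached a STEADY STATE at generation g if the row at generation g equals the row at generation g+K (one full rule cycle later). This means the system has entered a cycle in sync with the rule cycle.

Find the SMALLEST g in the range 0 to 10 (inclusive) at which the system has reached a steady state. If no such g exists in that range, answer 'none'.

Gen 0: 0100100010100
Gen 1 (rule 30): 1111110110110
Gen 2 (rule 101): 0000011011010
Gen 3 (rule 54): 0000100100111
Gen 4 (rule 30): 0001111111100
Gen 5 (rule 101): 1100000000101
Gen 6 (rule 54): 0010000001111
Gen 7 (rule 30): 0111000011000
Gen 8 (rule 101): 0001011001011
Gen 9 (rule 54): 0011100111100
Gen 10 (rule 30): 0110011100010
Gen 11 (rule 101): 0010000101010
Gen 12 (rule 54): 0111001111111
Gen 13 (rule 30): 1100111000000

Answer: none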